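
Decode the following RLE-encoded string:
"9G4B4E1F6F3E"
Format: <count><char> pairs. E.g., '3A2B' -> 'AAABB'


Expanding each <count><char> pair:
  9G -> 'GGGGGGGGG'
  4B -> 'BBBB'
  4E -> 'EEEE'
  1F -> 'F'
  6F -> 'FFFFFF'
  3E -> 'EEE'

Decoded = GGGGGGGGGBBBBEEEEFFFFFFFEEE


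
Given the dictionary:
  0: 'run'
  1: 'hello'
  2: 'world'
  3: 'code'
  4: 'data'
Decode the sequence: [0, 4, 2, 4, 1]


Look up each index in the dictionary:
  0 -> 'run'
  4 -> 'data'
  2 -> 'world'
  4 -> 'data'
  1 -> 'hello'

Decoded: "run data world data hello"


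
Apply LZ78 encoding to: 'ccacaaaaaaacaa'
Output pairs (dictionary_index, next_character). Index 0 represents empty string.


LZ78 encoding steps:
Dictionary: {0: ''}
Step 1: w='' (idx 0), next='c' -> output (0, 'c'), add 'c' as idx 1
Step 2: w='c' (idx 1), next='a' -> output (1, 'a'), add 'ca' as idx 2
Step 3: w='ca' (idx 2), next='a' -> output (2, 'a'), add 'caa' as idx 3
Step 4: w='' (idx 0), next='a' -> output (0, 'a'), add 'a' as idx 4
Step 5: w='a' (idx 4), next='a' -> output (4, 'a'), add 'aa' as idx 5
Step 6: w='aa' (idx 5), next='c' -> output (5, 'c'), add 'aac' as idx 6
Step 7: w='aa' (idx 5), end of input -> output (5, '')


Encoded: [(0, 'c'), (1, 'a'), (2, 'a'), (0, 'a'), (4, 'a'), (5, 'c'), (5, '')]


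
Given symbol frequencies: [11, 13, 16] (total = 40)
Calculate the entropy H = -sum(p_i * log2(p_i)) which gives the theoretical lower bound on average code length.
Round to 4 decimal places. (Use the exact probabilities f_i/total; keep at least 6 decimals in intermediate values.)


Per-symbol terms -p_i * log2(p_i) with p_i = f_i/40:
  p = 11/40 = 0.275000: log2(p) = -1.862496, -p*log2(p) = 0.512187
  p = 13/40 = 0.325000: log2(p) = -1.621488, -p*log2(p) = 0.526984
  p = 16/40 = 0.400000: log2(p) = -1.321928, -p*log2(p) = 0.528771
H = 0.512187 + 0.526984 + 0.528771 = 1.567942

H = 1.5679 bits/symbol


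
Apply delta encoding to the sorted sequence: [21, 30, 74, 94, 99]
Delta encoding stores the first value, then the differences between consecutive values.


First value: 21
Deltas:
  30 - 21 = 9
  74 - 30 = 44
  94 - 74 = 20
  99 - 94 = 5


Delta encoded: [21, 9, 44, 20, 5]


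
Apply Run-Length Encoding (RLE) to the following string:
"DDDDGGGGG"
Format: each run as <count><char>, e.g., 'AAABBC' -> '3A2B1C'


Scanning runs left to right:
  i=0: run of 'D' x 4 -> '4D'
  i=4: run of 'G' x 5 -> '5G'

RLE = 4D5G


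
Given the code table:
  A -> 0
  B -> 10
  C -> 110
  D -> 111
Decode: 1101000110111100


Decoding:
110 -> C
10 -> B
0 -> A
0 -> A
110 -> C
111 -> D
10 -> B
0 -> A


Result: CBAACDBA


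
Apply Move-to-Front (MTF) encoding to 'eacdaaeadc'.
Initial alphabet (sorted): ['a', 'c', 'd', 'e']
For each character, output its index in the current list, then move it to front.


MTF encoding:
'e': index 3 in ['a', 'c', 'd', 'e'] -> ['e', 'a', 'c', 'd']
'a': index 1 in ['e', 'a', 'c', 'd'] -> ['a', 'e', 'c', 'd']
'c': index 2 in ['a', 'e', 'c', 'd'] -> ['c', 'a', 'e', 'd']
'd': index 3 in ['c', 'a', 'e', 'd'] -> ['d', 'c', 'a', 'e']
'a': index 2 in ['d', 'c', 'a', 'e'] -> ['a', 'd', 'c', 'e']
'a': index 0 in ['a', 'd', 'c', 'e'] -> ['a', 'd', 'c', 'e']
'e': index 3 in ['a', 'd', 'c', 'e'] -> ['e', 'a', 'd', 'c']
'a': index 1 in ['e', 'a', 'd', 'c'] -> ['a', 'e', 'd', 'c']
'd': index 2 in ['a', 'e', 'd', 'c'] -> ['d', 'a', 'e', 'c']
'c': index 3 in ['d', 'a', 'e', 'c'] -> ['c', 'd', 'a', 'e']


Output: [3, 1, 2, 3, 2, 0, 3, 1, 2, 3]


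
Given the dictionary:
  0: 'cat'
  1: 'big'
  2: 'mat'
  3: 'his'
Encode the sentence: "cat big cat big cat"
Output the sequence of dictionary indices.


Look up each word in the dictionary:
  'cat' -> 0
  'big' -> 1
  'cat' -> 0
  'big' -> 1
  'cat' -> 0

Encoded: [0, 1, 0, 1, 0]


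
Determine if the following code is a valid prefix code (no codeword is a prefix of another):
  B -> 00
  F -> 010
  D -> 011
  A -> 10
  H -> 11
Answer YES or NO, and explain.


Checking each pair (does one codeword prefix another?):
  B='00' vs F='010': no prefix
  B='00' vs D='011': no prefix
  B='00' vs A='10': no prefix
  B='00' vs H='11': no prefix
  F='010' vs B='00': no prefix
  F='010' vs D='011': no prefix
  F='010' vs A='10': no prefix
  F='010' vs H='11': no prefix
  D='011' vs B='00': no prefix
  D='011' vs F='010': no prefix
  D='011' vs A='10': no prefix
  D='011' vs H='11': no prefix
  A='10' vs B='00': no prefix
  A='10' vs F='010': no prefix
  A='10' vs D='011': no prefix
  A='10' vs H='11': no prefix
  H='11' vs B='00': no prefix
  H='11' vs F='010': no prefix
  H='11' vs D='011': no prefix
  H='11' vs A='10': no prefix
No violation found over all pairs.

YES -- this is a valid prefix code. No codeword is a prefix of any other codeword.


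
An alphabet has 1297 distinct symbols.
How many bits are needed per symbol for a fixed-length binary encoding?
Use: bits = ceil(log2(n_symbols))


log2(1297) = 10.341
Bracket: 2^10 = 1024 < 1297 <= 2^11 = 2048
So ceil(log2(1297)) = 11

bits = ceil(log2(1297)) = ceil(10.341) = 11 bits


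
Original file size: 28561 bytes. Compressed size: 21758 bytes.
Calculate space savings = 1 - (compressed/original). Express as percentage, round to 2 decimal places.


ratio = compressed/original = 21758/28561 = 0.761808
savings = 1 - ratio = 1 - 0.761808 = 0.238192
as a percentage: 0.238192 * 100 = 23.82%

Space savings = 1 - 21758/28561 = 23.82%


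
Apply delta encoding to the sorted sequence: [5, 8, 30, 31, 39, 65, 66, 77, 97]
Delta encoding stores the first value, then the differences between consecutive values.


First value: 5
Deltas:
  8 - 5 = 3
  30 - 8 = 22
  31 - 30 = 1
  39 - 31 = 8
  65 - 39 = 26
  66 - 65 = 1
  77 - 66 = 11
  97 - 77 = 20


Delta encoded: [5, 3, 22, 1, 8, 26, 1, 11, 20]


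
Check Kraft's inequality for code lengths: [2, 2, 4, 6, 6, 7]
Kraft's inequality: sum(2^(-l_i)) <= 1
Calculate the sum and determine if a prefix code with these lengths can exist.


Sum = 2^(-2) + 2^(-2) + 2^(-4) + 2^(-6) + 2^(-6) + 2^(-7)
    = 0.25 + 0.25 + 0.0625 + 0.015625 + 0.015625 + 0.0078125
    = 77/128 = 0.6015625
Since 0.6015625 <= 1, Kraft's inequality IS satisfied.
A prefix code with these lengths CAN exist.

Kraft sum = 0.6015625. Satisfied.


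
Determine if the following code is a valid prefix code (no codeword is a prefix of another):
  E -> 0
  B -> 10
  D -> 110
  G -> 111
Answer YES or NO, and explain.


Checking each pair (does one codeword prefix another?):
  E='0' vs B='10': no prefix
  E='0' vs D='110': no prefix
  E='0' vs G='111': no prefix
  B='10' vs E='0': no prefix
  B='10' vs D='110': no prefix
  B='10' vs G='111': no prefix
  D='110' vs E='0': no prefix
  D='110' vs B='10': no prefix
  D='110' vs G='111': no prefix
  G='111' vs E='0': no prefix
  G='111' vs B='10': no prefix
  G='111' vs D='110': no prefix
No violation found over all pairs.

YES -- this is a valid prefix code. No codeword is a prefix of any other codeword.


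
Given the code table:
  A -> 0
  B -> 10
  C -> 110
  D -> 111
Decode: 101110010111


Decoding:
10 -> B
111 -> D
0 -> A
0 -> A
10 -> B
111 -> D


Result: BDAABD


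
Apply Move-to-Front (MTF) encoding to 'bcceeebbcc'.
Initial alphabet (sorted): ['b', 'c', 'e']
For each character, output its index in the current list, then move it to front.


MTF encoding:
'b': index 0 in ['b', 'c', 'e'] -> ['b', 'c', 'e']
'c': index 1 in ['b', 'c', 'e'] -> ['c', 'b', 'e']
'c': index 0 in ['c', 'b', 'e'] -> ['c', 'b', 'e']
'e': index 2 in ['c', 'b', 'e'] -> ['e', 'c', 'b']
'e': index 0 in ['e', 'c', 'b'] -> ['e', 'c', 'b']
'e': index 0 in ['e', 'c', 'b'] -> ['e', 'c', 'b']
'b': index 2 in ['e', 'c', 'b'] -> ['b', 'e', 'c']
'b': index 0 in ['b', 'e', 'c'] -> ['b', 'e', 'c']
'c': index 2 in ['b', 'e', 'c'] -> ['c', 'b', 'e']
'c': index 0 in ['c', 'b', 'e'] -> ['c', 'b', 'e']


Output: [0, 1, 0, 2, 0, 0, 2, 0, 2, 0]


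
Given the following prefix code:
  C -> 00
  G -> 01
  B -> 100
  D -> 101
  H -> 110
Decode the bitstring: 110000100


Decoding step by step:
Bits 110 -> H
Bits 00 -> C
Bits 01 -> G
Bits 00 -> C


Decoded message: HCGC


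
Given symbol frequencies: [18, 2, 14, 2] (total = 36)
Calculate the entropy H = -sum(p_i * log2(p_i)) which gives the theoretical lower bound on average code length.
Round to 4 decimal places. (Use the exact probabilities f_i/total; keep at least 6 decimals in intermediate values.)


Per-symbol terms -p_i * log2(p_i) with p_i = f_i/36:
  p = 18/36 = 0.500000: log2(p) = -1.000000, -p*log2(p) = 0.500000
  p = 2/36 = 0.055556: log2(p) = -4.169925, -p*log2(p) = 0.231663
  p = 14/36 = 0.388889: log2(p) = -1.362570, -p*log2(p) = 0.529888
  p = 2/36 = 0.055556: log2(p) = -4.169925, -p*log2(p) = 0.231663
H = 0.500000 + 0.231663 + 0.529888 + 0.231663 = 1.493214

H = 1.4932 bits/symbol


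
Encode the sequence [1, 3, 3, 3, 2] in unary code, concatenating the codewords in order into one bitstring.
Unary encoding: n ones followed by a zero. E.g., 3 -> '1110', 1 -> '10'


Encode each number as n ones followed by a terminating 0:
  1 -> 10 (2 bits)
  3 -> 1110 (4 bits)
  3 -> 1110 (4 bits)
  3 -> 1110 (4 bits)
  2 -> 110 (3 bits)
Total length = 2 + 4 + 4 + 4 + 3 = 17 bits.

Unary([1, 3, 3, 3, 2]) = 10111011101110110 (17 bits)


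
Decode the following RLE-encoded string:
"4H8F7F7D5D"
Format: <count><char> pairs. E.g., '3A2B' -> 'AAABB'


Expanding each <count><char> pair:
  4H -> 'HHHH'
  8F -> 'FFFFFFFF'
  7F -> 'FFFFFFF'
  7D -> 'DDDDDDD'
  5D -> 'DDDDD'

Decoded = HHHHFFFFFFFFFFFFFFFDDDDDDDDDDDD


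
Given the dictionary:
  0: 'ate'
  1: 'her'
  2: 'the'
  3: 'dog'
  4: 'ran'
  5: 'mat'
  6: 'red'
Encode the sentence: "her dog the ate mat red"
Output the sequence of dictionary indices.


Look up each word in the dictionary:
  'her' -> 1
  'dog' -> 3
  'the' -> 2
  'ate' -> 0
  'mat' -> 5
  'red' -> 6

Encoded: [1, 3, 2, 0, 5, 6]


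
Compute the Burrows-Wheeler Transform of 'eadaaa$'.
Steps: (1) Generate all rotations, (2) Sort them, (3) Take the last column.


Rotations (sorted):
  0: $eadaaa -> last char: a
  1: a$eadaa -> last char: a
  2: aa$eada -> last char: a
  3: aaa$ead -> last char: d
  4: adaaa$e -> last char: e
  5: daaa$ea -> last char: a
  6: eadaaa$ -> last char: $


BWT = aaadea$


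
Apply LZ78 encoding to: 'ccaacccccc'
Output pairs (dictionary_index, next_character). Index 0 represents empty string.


LZ78 encoding steps:
Dictionary: {0: ''}
Step 1: w='' (idx 0), next='c' -> output (0, 'c'), add 'c' as idx 1
Step 2: w='c' (idx 1), next='a' -> output (1, 'a'), add 'ca' as idx 2
Step 3: w='' (idx 0), next='a' -> output (0, 'a'), add 'a' as idx 3
Step 4: w='c' (idx 1), next='c' -> output (1, 'c'), add 'cc' as idx 4
Step 5: w='cc' (idx 4), next='c' -> output (4, 'c'), add 'ccc' as idx 5
Step 6: w='c' (idx 1), end of input -> output (1, '')


Encoded: [(0, 'c'), (1, 'a'), (0, 'a'), (1, 'c'), (4, 'c'), (1, '')]


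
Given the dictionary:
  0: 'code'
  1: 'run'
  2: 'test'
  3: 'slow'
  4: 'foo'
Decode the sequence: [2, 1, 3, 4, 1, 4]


Look up each index in the dictionary:
  2 -> 'test'
  1 -> 'run'
  3 -> 'slow'
  4 -> 'foo'
  1 -> 'run'
  4 -> 'foo'

Decoded: "test run slow foo run foo"


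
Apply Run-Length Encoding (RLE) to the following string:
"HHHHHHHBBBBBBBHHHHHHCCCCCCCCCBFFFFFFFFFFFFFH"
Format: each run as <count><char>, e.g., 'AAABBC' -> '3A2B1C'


Scanning runs left to right:
  i=0: run of 'H' x 7 -> '7H'
  i=7: run of 'B' x 7 -> '7B'
  i=14: run of 'H' x 6 -> '6H'
  i=20: run of 'C' x 9 -> '9C'
  i=29: run of 'B' x 1 -> '1B'
  i=30: run of 'F' x 13 -> '13F'
  i=43: run of 'H' x 1 -> '1H'

RLE = 7H7B6H9C1B13F1H


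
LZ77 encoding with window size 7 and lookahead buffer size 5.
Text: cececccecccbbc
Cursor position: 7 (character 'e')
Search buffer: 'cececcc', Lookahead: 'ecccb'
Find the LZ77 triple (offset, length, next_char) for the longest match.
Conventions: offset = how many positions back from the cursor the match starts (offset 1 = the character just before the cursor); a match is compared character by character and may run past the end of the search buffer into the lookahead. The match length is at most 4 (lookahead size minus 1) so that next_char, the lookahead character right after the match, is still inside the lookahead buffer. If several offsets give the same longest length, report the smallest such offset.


Try each offset into the search buffer:
  offset=1 (pos 6, char 'c'): match length 0
  offset=2 (pos 5, char 'c'): match length 0
  offset=3 (pos 4, char 'c'): match length 0
  offset=4 (pos 3, char 'e'): match length 4
  offset=5 (pos 2, char 'c'): match length 0
  offset=6 (pos 1, char 'e'): match length 2
  offset=7 (pos 0, char 'c'): match length 0
Longest match has length 4 at offset 4.
next_char = character at position 7 + 4 = 11 -> 'b'

Best match: offset=4, length=4 (matching 'eccc' starting at position 3)
LZ77 triple: (4, 4, 'b')


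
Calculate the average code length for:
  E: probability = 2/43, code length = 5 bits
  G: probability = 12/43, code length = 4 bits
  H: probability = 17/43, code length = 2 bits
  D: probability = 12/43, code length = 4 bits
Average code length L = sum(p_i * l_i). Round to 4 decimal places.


Weighted contributions p_i * l_i:
  E: (2/43) * 5 = 10/43
  G: (12/43) * 4 = 48/43
  H: (17/43) * 2 = 34/43
  D: (12/43) * 4 = 48/43
Sum = (10 + 48 + 34 + 48)/43 = 140/43

L = 140/43 = 3.2558 bits/symbol


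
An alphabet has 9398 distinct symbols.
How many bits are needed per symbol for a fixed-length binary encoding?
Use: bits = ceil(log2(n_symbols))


log2(9398) = 13.1981
Bracket: 2^13 = 8192 < 9398 <= 2^14 = 16384
So ceil(log2(9398)) = 14

bits = ceil(log2(9398)) = ceil(13.1981) = 14 bits


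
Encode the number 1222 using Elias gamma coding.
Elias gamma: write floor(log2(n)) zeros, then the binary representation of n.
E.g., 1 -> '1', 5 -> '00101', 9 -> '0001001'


num_bits = floor(log2(1222)) + 1 = 11
leading_zeros = num_bits - 1 = 10
binary(1222) = 10011000110

Elias gamma(1222) = '0000000000' + '10011000110' = 000000000010011000110 (21 bits)


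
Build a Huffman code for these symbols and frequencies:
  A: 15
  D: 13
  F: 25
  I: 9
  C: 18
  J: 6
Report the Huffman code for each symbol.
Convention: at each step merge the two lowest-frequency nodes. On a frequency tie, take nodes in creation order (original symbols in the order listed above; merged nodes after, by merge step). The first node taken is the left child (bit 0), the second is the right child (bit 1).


Huffman tree construction:
Step 1: Merge J(6) + I(9) = 15
Step 2: Merge D(13) + A(15) = 28
Step 3: Merge (J+I)(15) + C(18) = 33
Step 4: Merge F(25) + (D+A)(28) = 53
Step 5: Merge ((J+I)+C)(33) + (F+(D+A))(53) = 86
Read each symbol's code off the tree from the root (left child = 0, right child = 1).

Codes:
  A: 111 (length 3)
  D: 110 (length 3)
  F: 10 (length 2)
  I: 001 (length 3)
  C: 01 (length 2)
  J: 000 (length 3)
Average code length: 215/86 = 2.5000 bits/symbol


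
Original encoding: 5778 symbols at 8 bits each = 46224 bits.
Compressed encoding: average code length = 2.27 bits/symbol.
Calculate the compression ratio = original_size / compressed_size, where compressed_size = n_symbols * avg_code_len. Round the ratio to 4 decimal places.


original_size = n_symbols * orig_bits = 5778 * 8 = 46224 bits
compressed_size = n_symbols * avg_code_len = 5778 * 2.27 = 13116.06 bits
ratio = original_size / compressed_size = 46224 / 13116.06 = 3.5242

Compression ratio = 3.5242


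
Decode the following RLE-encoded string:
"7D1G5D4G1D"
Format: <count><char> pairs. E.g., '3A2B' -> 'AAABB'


Expanding each <count><char> pair:
  7D -> 'DDDDDDD'
  1G -> 'G'
  5D -> 'DDDDD'
  4G -> 'GGGG'
  1D -> 'D'

Decoded = DDDDDDDGDDDDDGGGGD


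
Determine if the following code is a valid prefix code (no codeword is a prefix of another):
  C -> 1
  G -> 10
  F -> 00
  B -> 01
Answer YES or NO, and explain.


Checking each pair (does one codeword prefix another?):
  C='1' vs G='10': prefix -- VIOLATION

NO -- this is NOT a valid prefix code. C (1) is a prefix of G (10).


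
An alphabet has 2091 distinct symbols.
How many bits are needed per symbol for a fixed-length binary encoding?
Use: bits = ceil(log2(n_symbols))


log2(2091) = 11.03
Bracket: 2^11 = 2048 < 2091 <= 2^12 = 4096
So ceil(log2(2091)) = 12

bits = ceil(log2(2091)) = ceil(11.03) = 12 bits


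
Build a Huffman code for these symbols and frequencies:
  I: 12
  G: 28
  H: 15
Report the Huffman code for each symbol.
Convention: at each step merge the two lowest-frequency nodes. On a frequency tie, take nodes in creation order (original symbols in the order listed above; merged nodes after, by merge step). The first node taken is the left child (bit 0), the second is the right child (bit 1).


Huffman tree construction:
Step 1: Merge I(12) + H(15) = 27
Step 2: Merge (I+H)(27) + G(28) = 55
Read each symbol's code off the tree from the root (left child = 0, right child = 1).

Codes:
  I: 00 (length 2)
  G: 1 (length 1)
  H: 01 (length 2)
Average code length: 82/55 = 1.4909 bits/symbol


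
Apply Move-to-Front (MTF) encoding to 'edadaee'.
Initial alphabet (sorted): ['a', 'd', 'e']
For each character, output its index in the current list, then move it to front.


MTF encoding:
'e': index 2 in ['a', 'd', 'e'] -> ['e', 'a', 'd']
'd': index 2 in ['e', 'a', 'd'] -> ['d', 'e', 'a']
'a': index 2 in ['d', 'e', 'a'] -> ['a', 'd', 'e']
'd': index 1 in ['a', 'd', 'e'] -> ['d', 'a', 'e']
'a': index 1 in ['d', 'a', 'e'] -> ['a', 'd', 'e']
'e': index 2 in ['a', 'd', 'e'] -> ['e', 'a', 'd']
'e': index 0 in ['e', 'a', 'd'] -> ['e', 'a', 'd']


Output: [2, 2, 2, 1, 1, 2, 0]


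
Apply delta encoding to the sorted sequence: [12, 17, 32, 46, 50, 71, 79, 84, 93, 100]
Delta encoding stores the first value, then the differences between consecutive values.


First value: 12
Deltas:
  17 - 12 = 5
  32 - 17 = 15
  46 - 32 = 14
  50 - 46 = 4
  71 - 50 = 21
  79 - 71 = 8
  84 - 79 = 5
  93 - 84 = 9
  100 - 93 = 7


Delta encoded: [12, 5, 15, 14, 4, 21, 8, 5, 9, 7]


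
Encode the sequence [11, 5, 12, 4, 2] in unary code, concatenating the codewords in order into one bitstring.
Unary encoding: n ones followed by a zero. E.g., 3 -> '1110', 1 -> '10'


Encode each number as n ones followed by a terminating 0:
  11 -> 111111111110 (12 bits)
  5 -> 111110 (6 bits)
  12 -> 1111111111110 (13 bits)
  4 -> 11110 (5 bits)
  2 -> 110 (3 bits)
Total length = 12 + 6 + 13 + 5 + 3 = 39 bits.

Unary([11, 5, 12, 4, 2]) = 111111111110111110111111111111011110110 (39 bits)


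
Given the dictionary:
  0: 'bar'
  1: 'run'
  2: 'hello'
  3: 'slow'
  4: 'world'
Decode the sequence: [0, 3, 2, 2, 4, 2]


Look up each index in the dictionary:
  0 -> 'bar'
  3 -> 'slow'
  2 -> 'hello'
  2 -> 'hello'
  4 -> 'world'
  2 -> 'hello'

Decoded: "bar slow hello hello world hello"


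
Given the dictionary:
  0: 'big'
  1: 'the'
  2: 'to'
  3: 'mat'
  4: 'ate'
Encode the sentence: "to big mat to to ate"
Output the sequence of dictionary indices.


Look up each word in the dictionary:
  'to' -> 2
  'big' -> 0
  'mat' -> 3
  'to' -> 2
  'to' -> 2
  'ate' -> 4

Encoded: [2, 0, 3, 2, 2, 4]


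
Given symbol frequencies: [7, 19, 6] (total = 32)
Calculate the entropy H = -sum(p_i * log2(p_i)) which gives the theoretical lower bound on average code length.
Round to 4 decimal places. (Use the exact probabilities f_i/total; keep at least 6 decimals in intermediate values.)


Per-symbol terms -p_i * log2(p_i) with p_i = f_i/32:
  p = 7/32 = 0.218750: log2(p) = -2.192645, -p*log2(p) = 0.479641
  p = 19/32 = 0.593750: log2(p) = -0.752072, -p*log2(p) = 0.446543
  p = 6/32 = 0.187500: log2(p) = -2.415037, -p*log2(p) = 0.452820
H = 0.479641 + 0.446543 + 0.452820 = 1.379004

H = 1.379 bits/symbol


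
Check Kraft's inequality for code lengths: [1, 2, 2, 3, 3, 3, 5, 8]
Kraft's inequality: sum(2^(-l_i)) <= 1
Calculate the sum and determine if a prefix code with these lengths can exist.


Sum = 2^(-1) + 2^(-2) + 2^(-2) + 2^(-3) + 2^(-3) + 2^(-3) + 2^(-5) + 2^(-8)
    = 0.5 + 0.25 + 0.25 + 0.125 + 0.125 + 0.125 + 0.03125 + 0.00390625
    = 361/256 = 1.41015625
Since 1.41015625 > 1, Kraft's inequality is NOT satisfied.
A prefix code with these lengths CANNOT exist.

Kraft sum = 1.41015625. Not satisfied.


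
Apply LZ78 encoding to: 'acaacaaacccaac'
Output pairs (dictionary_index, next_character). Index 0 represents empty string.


LZ78 encoding steps:
Dictionary: {0: ''}
Step 1: w='' (idx 0), next='a' -> output (0, 'a'), add 'a' as idx 1
Step 2: w='' (idx 0), next='c' -> output (0, 'c'), add 'c' as idx 2
Step 3: w='a' (idx 1), next='a' -> output (1, 'a'), add 'aa' as idx 3
Step 4: w='c' (idx 2), next='a' -> output (2, 'a'), add 'ca' as idx 4
Step 5: w='aa' (idx 3), next='c' -> output (3, 'c'), add 'aac' as idx 5
Step 6: w='c' (idx 2), next='c' -> output (2, 'c'), add 'cc' as idx 6
Step 7: w='aac' (idx 5), end of input -> output (5, '')


Encoded: [(0, 'a'), (0, 'c'), (1, 'a'), (2, 'a'), (3, 'c'), (2, 'c'), (5, '')]


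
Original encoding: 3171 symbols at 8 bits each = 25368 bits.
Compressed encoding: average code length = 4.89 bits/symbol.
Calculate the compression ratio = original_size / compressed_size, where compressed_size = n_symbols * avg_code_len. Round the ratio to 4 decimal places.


original_size = n_symbols * orig_bits = 3171 * 8 = 25368 bits
compressed_size = n_symbols * avg_code_len = 3171 * 4.89 = 15506.19 bits
ratio = original_size / compressed_size = 25368 / 15506.19 = 1.636

Compression ratio = 1.636


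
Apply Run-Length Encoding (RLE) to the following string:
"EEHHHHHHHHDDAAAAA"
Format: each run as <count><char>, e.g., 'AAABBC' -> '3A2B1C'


Scanning runs left to right:
  i=0: run of 'E' x 2 -> '2E'
  i=2: run of 'H' x 8 -> '8H'
  i=10: run of 'D' x 2 -> '2D'
  i=12: run of 'A' x 5 -> '5A'

RLE = 2E8H2D5A


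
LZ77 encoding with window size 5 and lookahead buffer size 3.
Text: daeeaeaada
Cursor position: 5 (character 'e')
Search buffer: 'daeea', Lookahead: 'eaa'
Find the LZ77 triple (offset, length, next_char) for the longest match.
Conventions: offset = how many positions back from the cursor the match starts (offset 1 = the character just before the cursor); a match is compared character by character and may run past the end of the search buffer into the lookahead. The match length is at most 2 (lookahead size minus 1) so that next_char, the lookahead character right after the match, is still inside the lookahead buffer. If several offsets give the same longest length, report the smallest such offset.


Try each offset into the search buffer:
  offset=1 (pos 4, char 'a'): match length 0
  offset=2 (pos 3, char 'e'): match length 2
  offset=3 (pos 2, char 'e'): match length 1
  offset=4 (pos 1, char 'a'): match length 0
  offset=5 (pos 0, char 'd'): match length 0
Longest match has length 2 at offset 2.
next_char = character at position 5 + 2 = 7 -> 'a'

Best match: offset=2, length=2 (matching 'ea' starting at position 3)
LZ77 triple: (2, 2, 'a')


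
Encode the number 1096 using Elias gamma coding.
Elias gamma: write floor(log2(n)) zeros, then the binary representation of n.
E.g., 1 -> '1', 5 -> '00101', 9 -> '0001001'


num_bits = floor(log2(1096)) + 1 = 11
leading_zeros = num_bits - 1 = 10
binary(1096) = 10001001000

Elias gamma(1096) = '0000000000' + '10001001000' = 000000000010001001000 (21 bits)


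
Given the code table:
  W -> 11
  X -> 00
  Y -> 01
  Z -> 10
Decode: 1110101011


Decoding:
11 -> W
10 -> Z
10 -> Z
10 -> Z
11 -> W


Result: WZZZW


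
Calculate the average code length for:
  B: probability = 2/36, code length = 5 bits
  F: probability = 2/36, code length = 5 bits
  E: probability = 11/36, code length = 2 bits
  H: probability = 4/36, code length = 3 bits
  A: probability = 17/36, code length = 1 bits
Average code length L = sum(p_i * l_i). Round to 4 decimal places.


Weighted contributions p_i * l_i:
  B: (2/36) * 5 = 10/36
  F: (2/36) * 5 = 10/36
  E: (11/36) * 2 = 22/36
  H: (4/36) * 3 = 12/36
  A: (17/36) * 1 = 17/36
Sum = (10 + 10 + 22 + 12 + 17)/36 = 71/36

L = 71/36 = 1.9722 bits/symbol


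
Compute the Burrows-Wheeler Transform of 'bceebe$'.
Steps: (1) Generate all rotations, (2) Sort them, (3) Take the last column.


Rotations (sorted):
  0: $bceebe -> last char: e
  1: bceebe$ -> last char: $
  2: be$bcee -> last char: e
  3: ceebe$b -> last char: b
  4: e$bceeb -> last char: b
  5: ebe$bce -> last char: e
  6: eebe$bc -> last char: c


BWT = e$ebbec


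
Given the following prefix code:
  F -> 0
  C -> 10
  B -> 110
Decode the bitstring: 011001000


Decoding step by step:
Bits 0 -> F
Bits 110 -> B
Bits 0 -> F
Bits 10 -> C
Bits 0 -> F
Bits 0 -> F


Decoded message: FBFCFF


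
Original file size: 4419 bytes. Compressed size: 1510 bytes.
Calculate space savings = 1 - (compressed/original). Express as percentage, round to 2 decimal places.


ratio = compressed/original = 1510/4419 = 0.341706
savings = 1 - ratio = 1 - 0.341706 = 0.658294
as a percentage: 0.658294 * 100 = 65.83%

Space savings = 1 - 1510/4419 = 65.83%


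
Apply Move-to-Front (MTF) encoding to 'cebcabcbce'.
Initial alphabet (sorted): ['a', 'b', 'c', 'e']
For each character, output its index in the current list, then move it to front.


MTF encoding:
'c': index 2 in ['a', 'b', 'c', 'e'] -> ['c', 'a', 'b', 'e']
'e': index 3 in ['c', 'a', 'b', 'e'] -> ['e', 'c', 'a', 'b']
'b': index 3 in ['e', 'c', 'a', 'b'] -> ['b', 'e', 'c', 'a']
'c': index 2 in ['b', 'e', 'c', 'a'] -> ['c', 'b', 'e', 'a']
'a': index 3 in ['c', 'b', 'e', 'a'] -> ['a', 'c', 'b', 'e']
'b': index 2 in ['a', 'c', 'b', 'e'] -> ['b', 'a', 'c', 'e']
'c': index 2 in ['b', 'a', 'c', 'e'] -> ['c', 'b', 'a', 'e']
'b': index 1 in ['c', 'b', 'a', 'e'] -> ['b', 'c', 'a', 'e']
'c': index 1 in ['b', 'c', 'a', 'e'] -> ['c', 'b', 'a', 'e']
'e': index 3 in ['c', 'b', 'a', 'e'] -> ['e', 'c', 'b', 'a']


Output: [2, 3, 3, 2, 3, 2, 2, 1, 1, 3]


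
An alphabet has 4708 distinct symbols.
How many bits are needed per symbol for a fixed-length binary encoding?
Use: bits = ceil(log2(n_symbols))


log2(4708) = 12.2009
Bracket: 2^12 = 4096 < 4708 <= 2^13 = 8192
So ceil(log2(4708)) = 13

bits = ceil(log2(4708)) = ceil(12.2009) = 13 bits


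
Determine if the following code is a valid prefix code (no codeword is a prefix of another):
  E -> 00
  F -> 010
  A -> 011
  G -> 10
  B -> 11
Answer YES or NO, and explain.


Checking each pair (does one codeword prefix another?):
  E='00' vs F='010': no prefix
  E='00' vs A='011': no prefix
  E='00' vs G='10': no prefix
  E='00' vs B='11': no prefix
  F='010' vs E='00': no prefix
  F='010' vs A='011': no prefix
  F='010' vs G='10': no prefix
  F='010' vs B='11': no prefix
  A='011' vs E='00': no prefix
  A='011' vs F='010': no prefix
  A='011' vs G='10': no prefix
  A='011' vs B='11': no prefix
  G='10' vs E='00': no prefix
  G='10' vs F='010': no prefix
  G='10' vs A='011': no prefix
  G='10' vs B='11': no prefix
  B='11' vs E='00': no prefix
  B='11' vs F='010': no prefix
  B='11' vs A='011': no prefix
  B='11' vs G='10': no prefix
No violation found over all pairs.

YES -- this is a valid prefix code. No codeword is a prefix of any other codeword.


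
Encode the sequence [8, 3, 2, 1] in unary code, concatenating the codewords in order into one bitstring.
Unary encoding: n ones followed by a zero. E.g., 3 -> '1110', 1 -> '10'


Encode each number as n ones followed by a terminating 0:
  8 -> 111111110 (9 bits)
  3 -> 1110 (4 bits)
  2 -> 110 (3 bits)
  1 -> 10 (2 bits)
Total length = 9 + 4 + 3 + 2 = 18 bits.

Unary([8, 3, 2, 1]) = 111111110111011010 (18 bits)


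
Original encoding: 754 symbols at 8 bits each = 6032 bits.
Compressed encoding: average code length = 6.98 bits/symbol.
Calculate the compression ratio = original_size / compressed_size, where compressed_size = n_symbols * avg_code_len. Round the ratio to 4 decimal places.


original_size = n_symbols * orig_bits = 754 * 8 = 6032 bits
compressed_size = n_symbols * avg_code_len = 754 * 6.98 = 5262.92 bits
ratio = original_size / compressed_size = 6032 / 5262.92 = 1.1461

Compression ratio = 1.1461


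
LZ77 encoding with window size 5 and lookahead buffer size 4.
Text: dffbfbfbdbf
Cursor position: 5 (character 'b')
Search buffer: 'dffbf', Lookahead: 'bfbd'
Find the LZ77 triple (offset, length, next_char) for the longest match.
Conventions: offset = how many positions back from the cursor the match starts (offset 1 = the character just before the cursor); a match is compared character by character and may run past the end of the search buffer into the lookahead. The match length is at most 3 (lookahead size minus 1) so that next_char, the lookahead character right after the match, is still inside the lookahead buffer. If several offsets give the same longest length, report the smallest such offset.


Try each offset into the search buffer:
  offset=1 (pos 4, char 'f'): match length 0
  offset=2 (pos 3, char 'b'): match length 3
  offset=3 (pos 2, char 'f'): match length 0
  offset=4 (pos 1, char 'f'): match length 0
  offset=5 (pos 0, char 'd'): match length 0
Longest match has length 3 at offset 2.
next_char = character at position 5 + 3 = 8 -> 'd'

Best match: offset=2, length=3 (matching 'bfb' starting at position 3)
LZ77 triple: (2, 3, 'd')


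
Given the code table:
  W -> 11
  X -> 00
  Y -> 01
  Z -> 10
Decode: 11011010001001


Decoding:
11 -> W
01 -> Y
10 -> Z
10 -> Z
00 -> X
10 -> Z
01 -> Y


Result: WYZZXZY


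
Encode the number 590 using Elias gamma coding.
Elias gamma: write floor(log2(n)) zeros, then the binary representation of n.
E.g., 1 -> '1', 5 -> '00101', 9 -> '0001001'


num_bits = floor(log2(590)) + 1 = 10
leading_zeros = num_bits - 1 = 9
binary(590) = 1001001110

Elias gamma(590) = '000000000' + '1001001110' = 0000000001001001110 (19 bits)


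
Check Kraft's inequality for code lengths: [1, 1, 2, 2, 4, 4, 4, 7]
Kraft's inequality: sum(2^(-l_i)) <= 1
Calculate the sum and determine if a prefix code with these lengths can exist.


Sum = 2^(-1) + 2^(-1) + 2^(-2) + 2^(-2) + 2^(-4) + 2^(-4) + 2^(-4) + 2^(-7)
    = 0.5 + 0.5 + 0.25 + 0.25 + 0.0625 + 0.0625 + 0.0625 + 0.0078125
    = 217/128 = 1.6953125
Since 1.6953125 > 1, Kraft's inequality is NOT satisfied.
A prefix code with these lengths CANNOT exist.

Kraft sum = 1.6953125. Not satisfied.


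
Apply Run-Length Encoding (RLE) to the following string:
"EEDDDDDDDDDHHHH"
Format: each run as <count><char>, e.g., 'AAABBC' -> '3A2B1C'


Scanning runs left to right:
  i=0: run of 'E' x 2 -> '2E'
  i=2: run of 'D' x 9 -> '9D'
  i=11: run of 'H' x 4 -> '4H'

RLE = 2E9D4H


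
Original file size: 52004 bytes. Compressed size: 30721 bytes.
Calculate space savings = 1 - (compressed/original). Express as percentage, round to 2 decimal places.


ratio = compressed/original = 30721/52004 = 0.590743
savings = 1 - ratio = 1 - 0.590743 = 0.409257
as a percentage: 0.409257 * 100 = 40.93%

Space savings = 1 - 30721/52004 = 40.93%


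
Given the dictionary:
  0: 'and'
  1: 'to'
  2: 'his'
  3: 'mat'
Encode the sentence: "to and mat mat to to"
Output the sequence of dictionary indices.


Look up each word in the dictionary:
  'to' -> 1
  'and' -> 0
  'mat' -> 3
  'mat' -> 3
  'to' -> 1
  'to' -> 1

Encoded: [1, 0, 3, 3, 1, 1]


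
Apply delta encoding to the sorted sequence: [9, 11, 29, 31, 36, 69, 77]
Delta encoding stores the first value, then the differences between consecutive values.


First value: 9
Deltas:
  11 - 9 = 2
  29 - 11 = 18
  31 - 29 = 2
  36 - 31 = 5
  69 - 36 = 33
  77 - 69 = 8


Delta encoded: [9, 2, 18, 2, 5, 33, 8]


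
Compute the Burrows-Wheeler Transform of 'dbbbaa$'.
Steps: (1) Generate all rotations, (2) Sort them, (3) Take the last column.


Rotations (sorted):
  0: $dbbbaa -> last char: a
  1: a$dbbba -> last char: a
  2: aa$dbbb -> last char: b
  3: baa$dbb -> last char: b
  4: bbaa$db -> last char: b
  5: bbbaa$d -> last char: d
  6: dbbbaa$ -> last char: $


BWT = aabbbd$


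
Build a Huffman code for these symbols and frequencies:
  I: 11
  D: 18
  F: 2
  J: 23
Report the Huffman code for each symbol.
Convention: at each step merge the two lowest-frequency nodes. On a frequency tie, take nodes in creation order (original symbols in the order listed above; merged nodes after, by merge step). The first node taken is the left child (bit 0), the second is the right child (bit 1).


Huffman tree construction:
Step 1: Merge F(2) + I(11) = 13
Step 2: Merge (F+I)(13) + D(18) = 31
Step 3: Merge J(23) + ((F+I)+D)(31) = 54
Read each symbol's code off the tree from the root (left child = 0, right child = 1).

Codes:
  I: 101 (length 3)
  D: 11 (length 2)
  F: 100 (length 3)
  J: 0 (length 1)
Average code length: 98/54 = 1.8148 bits/symbol


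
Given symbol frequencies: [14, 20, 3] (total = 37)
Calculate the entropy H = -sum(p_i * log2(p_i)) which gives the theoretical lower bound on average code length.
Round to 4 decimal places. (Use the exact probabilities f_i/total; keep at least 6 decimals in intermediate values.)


Per-symbol terms -p_i * log2(p_i) with p_i = f_i/37:
  p = 14/37 = 0.378378: log2(p) = -1.402098, -p*log2(p) = 0.530524
  p = 20/37 = 0.540541: log2(p) = -0.887525, -p*log2(p) = 0.479743
  p = 3/37 = 0.081081: log2(p) = -3.624491, -p*log2(p) = 0.293878
H = 0.530524 + 0.479743 + 0.293878 = 1.304145

H = 1.3041 bits/symbol


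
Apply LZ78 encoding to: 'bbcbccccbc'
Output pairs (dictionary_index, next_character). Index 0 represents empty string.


LZ78 encoding steps:
Dictionary: {0: ''}
Step 1: w='' (idx 0), next='b' -> output (0, 'b'), add 'b' as idx 1
Step 2: w='b' (idx 1), next='c' -> output (1, 'c'), add 'bc' as idx 2
Step 3: w='bc' (idx 2), next='c' -> output (2, 'c'), add 'bcc' as idx 3
Step 4: w='' (idx 0), next='c' -> output (0, 'c'), add 'c' as idx 4
Step 5: w='c' (idx 4), next='b' -> output (4, 'b'), add 'cb' as idx 5
Step 6: w='c' (idx 4), end of input -> output (4, '')


Encoded: [(0, 'b'), (1, 'c'), (2, 'c'), (0, 'c'), (4, 'b'), (4, '')]


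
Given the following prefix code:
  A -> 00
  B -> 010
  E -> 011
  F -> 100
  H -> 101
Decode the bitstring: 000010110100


Decoding step by step:
Bits 00 -> A
Bits 00 -> A
Bits 101 -> H
Bits 101 -> H
Bits 00 -> A


Decoded message: AAHHA


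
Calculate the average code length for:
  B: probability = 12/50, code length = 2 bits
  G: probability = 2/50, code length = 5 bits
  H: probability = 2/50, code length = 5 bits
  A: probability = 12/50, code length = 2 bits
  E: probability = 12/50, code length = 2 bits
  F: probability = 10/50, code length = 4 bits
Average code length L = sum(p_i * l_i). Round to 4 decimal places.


Weighted contributions p_i * l_i:
  B: (12/50) * 2 = 24/50
  G: (2/50) * 5 = 10/50
  H: (2/50) * 5 = 10/50
  A: (12/50) * 2 = 24/50
  E: (12/50) * 2 = 24/50
  F: (10/50) * 4 = 40/50
Sum = (24 + 10 + 10 + 24 + 24 + 40)/50 = 132/50

L = 132/50 = 2.6400 bits/symbol


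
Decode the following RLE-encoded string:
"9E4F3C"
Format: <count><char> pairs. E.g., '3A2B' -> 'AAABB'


Expanding each <count><char> pair:
  9E -> 'EEEEEEEEE'
  4F -> 'FFFF'
  3C -> 'CCC'

Decoded = EEEEEEEEEFFFFCCC


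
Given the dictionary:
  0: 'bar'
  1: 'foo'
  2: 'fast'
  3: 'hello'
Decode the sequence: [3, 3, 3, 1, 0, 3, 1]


Look up each index in the dictionary:
  3 -> 'hello'
  3 -> 'hello'
  3 -> 'hello'
  1 -> 'foo'
  0 -> 'bar'
  3 -> 'hello'
  1 -> 'foo'

Decoded: "hello hello hello foo bar hello foo"


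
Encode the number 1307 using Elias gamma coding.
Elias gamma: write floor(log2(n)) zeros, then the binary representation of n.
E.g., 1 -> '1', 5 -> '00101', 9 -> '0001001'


num_bits = floor(log2(1307)) + 1 = 11
leading_zeros = num_bits - 1 = 10
binary(1307) = 10100011011

Elias gamma(1307) = '0000000000' + '10100011011' = 000000000010100011011 (21 bits)


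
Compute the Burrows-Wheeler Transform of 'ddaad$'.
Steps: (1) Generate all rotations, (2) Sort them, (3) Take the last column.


Rotations (sorted):
  0: $ddaad -> last char: d
  1: aad$dd -> last char: d
  2: ad$dda -> last char: a
  3: d$ddaa -> last char: a
  4: daad$d -> last char: d
  5: ddaad$ -> last char: $


BWT = ddaad$


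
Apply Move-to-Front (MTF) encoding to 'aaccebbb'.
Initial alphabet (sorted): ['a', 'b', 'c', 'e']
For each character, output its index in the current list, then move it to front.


MTF encoding:
'a': index 0 in ['a', 'b', 'c', 'e'] -> ['a', 'b', 'c', 'e']
'a': index 0 in ['a', 'b', 'c', 'e'] -> ['a', 'b', 'c', 'e']
'c': index 2 in ['a', 'b', 'c', 'e'] -> ['c', 'a', 'b', 'e']
'c': index 0 in ['c', 'a', 'b', 'e'] -> ['c', 'a', 'b', 'e']
'e': index 3 in ['c', 'a', 'b', 'e'] -> ['e', 'c', 'a', 'b']
'b': index 3 in ['e', 'c', 'a', 'b'] -> ['b', 'e', 'c', 'a']
'b': index 0 in ['b', 'e', 'c', 'a'] -> ['b', 'e', 'c', 'a']
'b': index 0 in ['b', 'e', 'c', 'a'] -> ['b', 'e', 'c', 'a']


Output: [0, 0, 2, 0, 3, 3, 0, 0]


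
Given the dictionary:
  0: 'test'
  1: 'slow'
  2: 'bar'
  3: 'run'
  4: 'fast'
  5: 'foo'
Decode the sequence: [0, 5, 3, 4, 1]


Look up each index in the dictionary:
  0 -> 'test'
  5 -> 'foo'
  3 -> 'run'
  4 -> 'fast'
  1 -> 'slow'

Decoded: "test foo run fast slow"


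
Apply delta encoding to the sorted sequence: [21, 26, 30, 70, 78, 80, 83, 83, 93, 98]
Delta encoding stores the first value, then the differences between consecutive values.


First value: 21
Deltas:
  26 - 21 = 5
  30 - 26 = 4
  70 - 30 = 40
  78 - 70 = 8
  80 - 78 = 2
  83 - 80 = 3
  83 - 83 = 0
  93 - 83 = 10
  98 - 93 = 5


Delta encoded: [21, 5, 4, 40, 8, 2, 3, 0, 10, 5]


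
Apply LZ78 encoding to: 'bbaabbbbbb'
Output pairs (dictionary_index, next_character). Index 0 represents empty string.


LZ78 encoding steps:
Dictionary: {0: ''}
Step 1: w='' (idx 0), next='b' -> output (0, 'b'), add 'b' as idx 1
Step 2: w='b' (idx 1), next='a' -> output (1, 'a'), add 'ba' as idx 2
Step 3: w='' (idx 0), next='a' -> output (0, 'a'), add 'a' as idx 3
Step 4: w='b' (idx 1), next='b' -> output (1, 'b'), add 'bb' as idx 4
Step 5: w='bb' (idx 4), next='b' -> output (4, 'b'), add 'bbb' as idx 5
Step 6: w='b' (idx 1), end of input -> output (1, '')


Encoded: [(0, 'b'), (1, 'a'), (0, 'a'), (1, 'b'), (4, 'b'), (1, '')]


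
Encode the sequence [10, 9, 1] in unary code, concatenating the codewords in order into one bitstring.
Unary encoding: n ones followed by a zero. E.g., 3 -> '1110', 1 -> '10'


Encode each number as n ones followed by a terminating 0:
  10 -> 11111111110 (11 bits)
  9 -> 1111111110 (10 bits)
  1 -> 10 (2 bits)
Total length = 11 + 10 + 2 = 23 bits.

Unary([10, 9, 1]) = 11111111110111111111010 (23 bits)


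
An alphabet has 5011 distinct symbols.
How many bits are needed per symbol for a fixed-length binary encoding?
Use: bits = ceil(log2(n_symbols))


log2(5011) = 12.2909
Bracket: 2^12 = 4096 < 5011 <= 2^13 = 8192
So ceil(log2(5011)) = 13

bits = ceil(log2(5011)) = ceil(12.2909) = 13 bits


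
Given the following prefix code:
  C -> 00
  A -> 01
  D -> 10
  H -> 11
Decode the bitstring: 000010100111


Decoding step by step:
Bits 00 -> C
Bits 00 -> C
Bits 10 -> D
Bits 10 -> D
Bits 01 -> A
Bits 11 -> H


Decoded message: CCDDAH


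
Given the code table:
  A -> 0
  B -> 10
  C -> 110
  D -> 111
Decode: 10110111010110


Decoding:
10 -> B
110 -> C
111 -> D
0 -> A
10 -> B
110 -> C


Result: BCDABC


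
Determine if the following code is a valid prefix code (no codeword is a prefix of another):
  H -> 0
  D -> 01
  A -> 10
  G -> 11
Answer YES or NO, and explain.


Checking each pair (does one codeword prefix another?):
  H='0' vs D='01': prefix -- VIOLATION

NO -- this is NOT a valid prefix code. H (0) is a prefix of D (01).


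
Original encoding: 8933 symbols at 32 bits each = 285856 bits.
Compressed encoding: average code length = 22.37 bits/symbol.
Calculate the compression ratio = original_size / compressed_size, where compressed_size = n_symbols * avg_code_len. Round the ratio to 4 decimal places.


original_size = n_symbols * orig_bits = 8933 * 32 = 285856 bits
compressed_size = n_symbols * avg_code_len = 8933 * 22.37 = 199831.21 bits
ratio = original_size / compressed_size = 285856 / 199831.21 = 1.4305

Compression ratio = 1.4305
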